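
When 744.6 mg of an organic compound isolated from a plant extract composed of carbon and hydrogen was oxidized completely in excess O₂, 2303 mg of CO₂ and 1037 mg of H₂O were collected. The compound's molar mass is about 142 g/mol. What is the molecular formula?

mol C = 2.303 g CO₂ ÷ 44.009 g/mol = 0.052330 mol
mol H = 2 × 1.037 g H₂O ÷ 18.015 g/mol = 0.11513 mol
Divide by the smallest (0.052330 mol): C 1.000, H 2.200
Multiplying each by 5 gives whole numbers: C 5.00, H 11.00
Empirical formula: C5H11
Empirical-formula mass = 71.14 g/mol; 142 ÷ 71.14 ≈ 2, so the molecular formula is C10H22.

C10H22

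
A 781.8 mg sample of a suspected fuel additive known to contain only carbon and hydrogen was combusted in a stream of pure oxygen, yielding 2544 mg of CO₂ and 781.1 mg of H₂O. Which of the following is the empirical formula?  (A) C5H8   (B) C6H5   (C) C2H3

(C) C2H3

mol C = 2.544 g CO₂ ÷ 44.009 g/mol = 0.057806 mol
mol H = 2 × 0.7811 g H₂O ÷ 18.015 g/mol = 0.086717 mol
Divide by the smallest (0.057806 mol): C 1.000, H 1.500
Multiplying each by 2 gives whole numbers: C 2.00, H 3.00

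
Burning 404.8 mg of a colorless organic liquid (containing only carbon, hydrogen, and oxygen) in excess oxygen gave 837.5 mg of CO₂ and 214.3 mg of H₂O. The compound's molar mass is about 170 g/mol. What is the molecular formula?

mol C = 0.8375 g CO₂ ÷ 44.009 g/mol = 0.019030 mol
mol H = 2 × 0.2143 g H₂O ÷ 18.015 g/mol = 0.023791 mol
mass O = 0.4048 − (0.22857 + 0.023982) = 0.15225 g → mol O = 0.15225 ÷ 15.999 = 0.0095160 mol
Divide by the smallest (0.0095160 mol): C 2.000, H 2.500, O 1.000
Multiplying each by 2 gives whole numbers: C 4.00, H 5.00, O 2.00
Empirical formula: C4H5O2
Empirical-formula mass = 85.08 g/mol; 170 ÷ 85.08 ≈ 2, so the molecular formula is C8H10O4.

C8H10O4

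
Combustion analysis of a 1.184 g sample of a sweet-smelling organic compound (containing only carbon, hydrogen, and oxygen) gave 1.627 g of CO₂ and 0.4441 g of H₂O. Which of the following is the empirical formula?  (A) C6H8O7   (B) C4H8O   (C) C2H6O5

(A) C6H8O7

mol C = 1.627 g CO₂ ÷ 44.009 g/mol = 0.036970 mol
mol H = 2 × 0.4441 g H₂O ÷ 18.015 g/mol = 0.049303 mol
mass O = 1.184 − (0.44404 + 0.049698) = 0.69026 g → mol O = 0.69026 ÷ 15.999 = 0.043144 mol
Divide by the smallest (0.036970 mol): C 1.000, H 1.334, O 1.167
Multiplying each by 6 gives whole numbers: C 6.00, H 8.00, O 7.00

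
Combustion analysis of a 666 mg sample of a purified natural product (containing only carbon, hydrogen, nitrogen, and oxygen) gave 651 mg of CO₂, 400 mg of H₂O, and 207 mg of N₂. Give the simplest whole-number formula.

mol C = 0.651 g CO₂ ÷ 44.009 g/mol = 0.01479 mol
mol H = 2 × 0.400 g H₂O ÷ 18.015 g/mol = 0.04441 mol
mol N = 2 × 0.207 g N₂ ÷ 28.014 g/mol = 0.01478 mol
mass O = 0.666 − (0.1777 + 0.04476 + 0.2070) = 0.2366 g → mol O = 0.2366 ÷ 15.999 = 0.01479 mol
Divide by the smallest (0.01478 mol): C 1.001, H 3.005, N 1.000, O 1.001

CH3NO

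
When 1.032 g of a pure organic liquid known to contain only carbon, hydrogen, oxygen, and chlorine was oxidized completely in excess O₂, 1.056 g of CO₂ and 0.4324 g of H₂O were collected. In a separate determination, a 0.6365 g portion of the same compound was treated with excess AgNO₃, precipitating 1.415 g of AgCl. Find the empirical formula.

C3H6Cl2O

mol C = 1.056 g CO₂ ÷ 44.009 g/mol = 0.023995 mol
mol H = 2 × 0.4324 g H₂O ÷ 18.015 g/mol = 0.048004 mol
From the AgCl data: mol Cl per gram of compound = (1.415 ÷ 143.318) ÷ 0.6365 = 0.015512 mol/g, so in the 1.032 g combustion sample mol Cl = 0.016008 mol
mass O = 1.032 − (0.28821 + 0.048388 + 0.56748) = 0.12792 g → mol O = 0.12792 ÷ 15.999 = 0.0079957 mol
Divide by the smallest (0.0079957 mol): C 3.001, H 6.004, Cl 2.002, O 1.000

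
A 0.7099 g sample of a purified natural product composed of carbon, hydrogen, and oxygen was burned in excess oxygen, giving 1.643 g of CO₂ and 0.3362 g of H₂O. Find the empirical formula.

mol C = 1.643 g CO₂ ÷ 44.009 g/mol = 0.037333 mol
mol H = 2 × 0.3362 g H₂O ÷ 18.015 g/mol = 0.037324 mol
mass O = 0.7099 − (0.44841 + 0.037623) = 0.22387 g → mol O = 0.22387 ÷ 15.999 = 0.013993 mol
Divide by the smallest (0.013993 mol): C 2.668, H 2.667, O 1.000
Multiplying each by 3 gives whole numbers: C 8.00, H 8.00, O 3.00

C8H8O3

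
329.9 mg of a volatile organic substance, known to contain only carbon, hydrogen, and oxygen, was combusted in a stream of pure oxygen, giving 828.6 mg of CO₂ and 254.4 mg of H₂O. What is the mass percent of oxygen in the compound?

mol C = 0.8286 g CO₂ ÷ 44.009 g/mol = 0.018828 mol
mol H = 2 × 0.2544 g H₂O ÷ 18.015 g/mol = 0.028243 mol
mass O = 0.3299 − (0.22614 + 0.028469) = 0.075288 g → mol O = 0.075288 ÷ 15.999 = 0.0047058 mol
mass % O = 0.075288 g ÷ 0.3299 g × 100%

22.82%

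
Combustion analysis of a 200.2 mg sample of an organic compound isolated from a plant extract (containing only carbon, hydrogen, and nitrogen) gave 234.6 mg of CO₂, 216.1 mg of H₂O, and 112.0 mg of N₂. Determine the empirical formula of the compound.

mol C = 0.2346 g CO₂ ÷ 44.009 g/mol = 0.0053307 mol
mol H = 2 × 0.2161 g H₂O ÷ 18.015 g/mol = 0.023991 mol
mol N = 2 × 0.1120 g N₂ ÷ 28.014 g/mol = 0.0079960 mol
Divide by the smallest (0.0053307 mol): C 1.000, H 4.501, N 1.500
Multiplying each by 2 gives whole numbers: C 2.00, H 9.00, N 3.00

C2H9N3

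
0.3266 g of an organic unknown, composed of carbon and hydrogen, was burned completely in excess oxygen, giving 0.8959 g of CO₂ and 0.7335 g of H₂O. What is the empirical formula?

mol C = 0.8959 g CO₂ ÷ 44.009 g/mol = 0.020357 mol
mol H = 2 × 0.7335 g H₂O ÷ 18.015 g/mol = 0.081432 mol
Divide by the smallest (0.020357 mol): C 1.000, H 4.000

CH4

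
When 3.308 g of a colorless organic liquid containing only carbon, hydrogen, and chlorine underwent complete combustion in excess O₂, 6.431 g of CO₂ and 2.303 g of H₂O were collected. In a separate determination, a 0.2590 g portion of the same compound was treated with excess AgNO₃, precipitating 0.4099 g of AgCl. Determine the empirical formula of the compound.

mol C = 6.431 g CO₂ ÷ 44.009 g/mol = 0.14613 mol
mol H = 2 × 2.303 g H₂O ÷ 18.015 g/mol = 0.25568 mol
From the AgCl data: mol Cl per gram of compound = (0.4099 ÷ 143.318) ÷ 0.2590 = 0.011043 mol/g, so in the 3.308 g combustion sample mol Cl = 0.036529 mol
Divide by the smallest (0.036529 mol): C 4.000, H 6.999, Cl 1.000

C4H7Cl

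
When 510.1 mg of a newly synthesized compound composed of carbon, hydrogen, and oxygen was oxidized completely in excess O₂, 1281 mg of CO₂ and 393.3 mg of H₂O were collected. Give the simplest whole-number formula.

mol C = 1.281 g CO₂ ÷ 44.009 g/mol = 0.029108 mol
mol H = 2 × 0.3933 g H₂O ÷ 18.015 g/mol = 0.043664 mol
mass O = 0.5101 − (0.34961 + 0.044013) = 0.11647 g → mol O = 0.11647 ÷ 15.999 = 0.0072801 mol
Divide by the smallest (0.0072801 mol): C 3.998, H 5.998, O 1.000

C4H6O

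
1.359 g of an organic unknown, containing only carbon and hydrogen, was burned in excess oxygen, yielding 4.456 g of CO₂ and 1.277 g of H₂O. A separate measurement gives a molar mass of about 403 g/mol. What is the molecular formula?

mol C = 4.456 g CO₂ ÷ 44.009 g/mol = 0.10125 mol
mol H = 2 × 1.277 g H₂O ÷ 18.015 g/mol = 0.14177 mol
Divide by the smallest (0.10125 mol): C 1.000, H 1.400
Multiplying each by 5 gives whole numbers: C 5.00, H 7.00
Empirical formula: C5H7
Empirical-formula mass = 67.11 g/mol; 403 ÷ 67.11 ≈ 6, so the molecular formula is C30H42.

C30H42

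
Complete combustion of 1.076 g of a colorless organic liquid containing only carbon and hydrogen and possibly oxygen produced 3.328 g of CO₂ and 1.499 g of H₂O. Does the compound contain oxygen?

mol C = 3.328 g CO₂ ÷ 44.009 g/mol = 0.075621 mol
mol H = 2 × 1.499 g H₂O ÷ 18.015 g/mol = 0.16642 mol
C and H together account for 1.0760 g — essentially the entire 1.076 g sample — so the compound contains no oxygen.

no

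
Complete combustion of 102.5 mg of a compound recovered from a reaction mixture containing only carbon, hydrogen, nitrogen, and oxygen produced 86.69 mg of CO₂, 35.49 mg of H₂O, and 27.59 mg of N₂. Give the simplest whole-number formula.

C2H4N2O3

mol C = 0.08669 g CO₂ ÷ 44.009 g/mol = 0.0019698 mol
mol H = 2 × 0.03549 g H₂O ÷ 18.015 g/mol = 0.0039400 mol
mol N = 2 × 0.02759 g N₂ ÷ 28.014 g/mol = 0.0019697 mol
mass O = 0.1025 − (0.023660 + 0.0039716 + 0.027590) = 0.047279 g → mol O = 0.047279 ÷ 15.999 = 0.0029551 mol
Divide by the smallest (0.0019697 mol): C 1.000, H 2.000, N 1.000, O 1.500
Multiplying each by 2 gives whole numbers: C 2.00, H 4.00, N 2.00, O 3.00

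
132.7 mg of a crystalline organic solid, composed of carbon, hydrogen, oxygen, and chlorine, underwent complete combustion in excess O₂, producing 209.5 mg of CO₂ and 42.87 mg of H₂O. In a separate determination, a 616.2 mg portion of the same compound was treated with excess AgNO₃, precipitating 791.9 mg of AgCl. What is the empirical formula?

C8H8Cl2O3

mol C = 0.2095 g CO₂ ÷ 44.009 g/mol = 0.0047604 mol
mol H = 2 × 0.04287 g H₂O ÷ 18.015 g/mol = 0.0047594 mol
From the AgCl data: mol Cl per gram of compound = (0.7919 ÷ 143.318) ÷ 0.6162 = 0.0089670 mol/g, so in the 0.1327 g combustion sample mol Cl = 0.0011899 mol
mass O = 0.1327 − (0.057177 + 0.0047974 + 0.042183) = 0.028543 g → mol O = 0.028543 ÷ 15.999 = 0.0017840 mol
Divide by the smallest (0.0011899 mol): C 4.001, H 4.000, Cl 1.000, O 1.499
Multiplying each by 2 gives whole numbers: C 8.00, H 8.00, Cl 2.00, O 3.00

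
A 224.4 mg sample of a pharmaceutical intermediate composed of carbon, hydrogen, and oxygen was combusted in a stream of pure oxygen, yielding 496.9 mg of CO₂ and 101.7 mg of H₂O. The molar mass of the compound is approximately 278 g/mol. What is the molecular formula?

C14H14O6

mol C = 0.4969 g CO₂ ÷ 44.009 g/mol = 0.011291 mol
mol H = 2 × 0.1017 g H₂O ÷ 18.015 g/mol = 0.011291 mol
mass O = 0.2244 − (0.13561 + 0.011381) = 0.077404 g → mol O = 0.077404 ÷ 15.999 = 0.0048381 mol
Divide by the smallest (0.0048381 mol): C 2.334, H 2.334, O 1.000
Multiplying each by 3 gives whole numbers: C 7.00, H 7.00, O 3.00
Empirical formula: C7H7O3
Empirical-formula mass = 139.13 g/mol; 278 ÷ 139.13 ≈ 2, so the molecular formula is C14H14O6.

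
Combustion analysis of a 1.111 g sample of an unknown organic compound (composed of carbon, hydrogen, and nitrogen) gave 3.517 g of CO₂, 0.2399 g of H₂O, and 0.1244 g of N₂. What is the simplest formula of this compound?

C9H3N

mol C = 3.517 g CO₂ ÷ 44.009 g/mol = 0.079915 mol
mol H = 2 × 0.2399 g H₂O ÷ 18.015 g/mol = 0.026633 mol
mol N = 2 × 0.1244 g N₂ ÷ 28.014 g/mol = 0.0088813 mol
Divide by the smallest (0.0088813 mol): C 8.998, H 2.999, N 1.000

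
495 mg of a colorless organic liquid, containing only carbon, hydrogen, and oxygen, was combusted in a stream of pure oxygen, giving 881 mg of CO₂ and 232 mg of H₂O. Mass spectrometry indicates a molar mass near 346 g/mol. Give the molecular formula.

C14H18O10

mol C = 0.881 g CO₂ ÷ 44.009 g/mol = 0.02002 mol
mol H = 2 × 0.232 g H₂O ÷ 18.015 g/mol = 0.02576 mol
mass O = 0.495 − (0.2404 + 0.02596) = 0.2286 g → mol O = 0.2286 ÷ 15.999 = 0.01429 mol
Divide by the smallest (0.01429 mol): C 1.401, H 1.803, O 1.000
Multiplying each by 5 gives whole numbers: C 7.01, H 9.01, O 5.00
Empirical formula: C7H9O5
Empirical-formula mass = 173.14 g/mol; 346 ÷ 173.14 ≈ 2, so the molecular formula is C14H18O10.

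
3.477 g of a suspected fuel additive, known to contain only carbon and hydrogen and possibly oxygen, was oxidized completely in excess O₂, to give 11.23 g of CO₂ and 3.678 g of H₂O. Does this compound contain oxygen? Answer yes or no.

mol C = 11.23 g CO₂ ÷ 44.009 g/mol = 0.25518 mol
mol H = 2 × 3.678 g H₂O ÷ 18.015 g/mol = 0.40833 mol
C and H together account for 3.4765 g — essentially the entire 3.477 g sample — so the compound contains no oxygen.

no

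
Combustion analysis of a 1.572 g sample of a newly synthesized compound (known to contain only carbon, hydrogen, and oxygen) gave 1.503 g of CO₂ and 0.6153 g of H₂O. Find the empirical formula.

CH2O2

mol C = 1.503 g CO₂ ÷ 44.009 g/mol = 0.034152 mol
mol H = 2 × 0.6153 g H₂O ÷ 18.015 g/mol = 0.068310 mol
mass O = 1.572 − (0.41020 + 0.068856) = 1.0929 g → mol O = 1.0929 ÷ 15.999 = 0.068313 mol
Divide by the smallest (0.034152 mol): C 1.000, H 2.000, O 2.000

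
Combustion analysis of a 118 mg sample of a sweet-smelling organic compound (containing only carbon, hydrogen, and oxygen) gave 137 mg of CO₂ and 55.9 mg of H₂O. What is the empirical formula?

C2H4O3

mol C = 0.137 g CO₂ ÷ 44.009 g/mol = 0.003113 mol
mol H = 2 × 0.0559 g H₂O ÷ 18.015 g/mol = 0.006206 mol
mass O = 0.118 − (0.03739 + 0.006256) = 0.07435 g → mol O = 0.07435 ÷ 15.999 = 0.004647 mol
Divide by the smallest (0.003113 mol): C 1.000, H 1.994, O 1.493
Multiplying each by 2 gives whole numbers: C 2.00, H 3.99, O 2.99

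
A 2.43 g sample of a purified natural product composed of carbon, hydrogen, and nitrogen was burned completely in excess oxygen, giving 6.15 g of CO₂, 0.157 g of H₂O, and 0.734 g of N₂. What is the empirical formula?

mol C = 6.15 g CO₂ ÷ 44.009 g/mol = 0.1397 mol
mol H = 2 × 0.157 g H₂O ÷ 18.015 g/mol = 0.01743 mol
mol N = 2 × 0.734 g N₂ ÷ 28.014 g/mol = 0.05240 mol
Divide by the smallest (0.01743 mol): C 8.017, H 1.000, N 3.006

C8HN3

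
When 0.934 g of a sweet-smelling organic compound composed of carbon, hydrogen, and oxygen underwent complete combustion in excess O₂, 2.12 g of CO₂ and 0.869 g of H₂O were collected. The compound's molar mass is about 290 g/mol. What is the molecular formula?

mol C = 2.12 g CO₂ ÷ 44.009 g/mol = 0.04817 mol
mol H = 2 × 0.869 g H₂O ÷ 18.015 g/mol = 0.09648 mol
mass O = 0.934 − (0.5786 + 0.09725) = 0.2582 g → mol O = 0.2582 ÷ 15.999 = 0.01614 mol
Divide by the smallest (0.01614 mol): C 2.985, H 5.979, O 1.000
Empirical formula: C3H6O
Empirical-formula mass = 58.08 g/mol; 290 ÷ 58.08 ≈ 5, so the molecular formula is C15H30O5.

C15H30O5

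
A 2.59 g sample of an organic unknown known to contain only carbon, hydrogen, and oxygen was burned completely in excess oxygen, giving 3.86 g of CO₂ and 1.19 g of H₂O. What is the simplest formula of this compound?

mol C = 3.86 g CO₂ ÷ 44.009 g/mol = 0.08771 mol
mol H = 2 × 1.19 g H₂O ÷ 18.015 g/mol = 0.1321 mol
mass O = 2.59 − (1.053 + 0.1332) = 1.403 g → mol O = 1.403 ÷ 15.999 = 0.08772 mol
Divide by the smallest (0.08771 mol): C 1.000, H 1.506, O 1.000
Multiplying each by 2 gives whole numbers: C 2.00, H 3.01, O 2.00

C2H3O2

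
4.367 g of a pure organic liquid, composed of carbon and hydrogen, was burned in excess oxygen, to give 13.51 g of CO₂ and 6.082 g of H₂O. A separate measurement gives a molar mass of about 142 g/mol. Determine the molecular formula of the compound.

mol C = 13.51 g CO₂ ÷ 44.009 g/mol = 0.30698 mol
mol H = 2 × 6.082 g H₂O ÷ 18.015 g/mol = 0.67522 mol
Divide by the smallest (0.30698 mol): C 1.000, H 2.200
Multiplying each by 5 gives whole numbers: C 5.00, H 11.00
Empirical formula: C5H11
Empirical-formula mass = 71.14 g/mol; 142 ÷ 71.14 ≈ 2, so the molecular formula is C10H22.

C10H22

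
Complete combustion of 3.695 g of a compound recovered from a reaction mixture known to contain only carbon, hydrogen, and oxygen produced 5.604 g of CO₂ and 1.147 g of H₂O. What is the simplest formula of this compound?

mol C = 5.604 g CO₂ ÷ 44.009 g/mol = 0.12734 mol
mol H = 2 × 1.147 g H₂O ÷ 18.015 g/mol = 0.12734 mol
mass O = 3.695 − (1.5295 + 0.12836) = 2.0372 g → mol O = 2.0372 ÷ 15.999 = 0.12733 mol
Divide by the smallest (0.12733 mol): C 1.000, H 1.000, O 1.000

CHO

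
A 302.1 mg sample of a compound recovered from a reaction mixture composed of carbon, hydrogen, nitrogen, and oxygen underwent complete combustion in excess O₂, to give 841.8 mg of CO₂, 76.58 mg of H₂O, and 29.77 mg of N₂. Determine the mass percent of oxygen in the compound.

mol C = 0.8418 g CO₂ ÷ 44.009 g/mol = 0.019128 mol
mol H = 2 × 0.07658 g H₂O ÷ 18.015 g/mol = 0.0085018 mol
mol N = 2 × 0.02977 g N₂ ÷ 28.014 g/mol = 0.0021254 mol
mass O = 0.3021 − (0.22975 + 0.0085698 + 0.029770) = 0.034015 g → mol O = 0.034015 ÷ 15.999 = 0.0021261 mol
mass % O = 0.034015 g ÷ 0.3021 g × 100%

11.26%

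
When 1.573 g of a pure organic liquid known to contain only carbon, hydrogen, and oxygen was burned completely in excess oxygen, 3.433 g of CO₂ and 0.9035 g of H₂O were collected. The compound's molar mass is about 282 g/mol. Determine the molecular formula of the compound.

C14H18O6

mol C = 3.433 g CO₂ ÷ 44.009 g/mol = 0.078007 mol
mol H = 2 × 0.9035 g H₂O ÷ 18.015 g/mol = 0.10031 mol
mass O = 1.573 − (0.93694 + 0.10111) = 0.53495 g → mol O = 0.53495 ÷ 15.999 = 0.033437 mol
Divide by the smallest (0.033437 mol): C 2.333, H 3.000, O 1.000
Multiplying each by 3 gives whole numbers: C 7.00, H 9.00, O 3.00
Empirical formula: C7H9O3
Empirical-formula mass = 141.15 g/mol; 282 ÷ 141.15 ≈ 2, so the molecular formula is C14H18O6.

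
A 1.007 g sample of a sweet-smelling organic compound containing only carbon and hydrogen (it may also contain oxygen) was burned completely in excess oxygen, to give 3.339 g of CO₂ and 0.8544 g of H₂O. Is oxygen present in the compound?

mol C = 3.339 g CO₂ ÷ 44.009 g/mol = 0.075871 mol
mol H = 2 × 0.8544 g H₂O ÷ 18.015 g/mol = 0.094854 mol
C and H together account for 1.0069 g — essentially the entire 1.007 g sample — so the compound contains no oxygen.

no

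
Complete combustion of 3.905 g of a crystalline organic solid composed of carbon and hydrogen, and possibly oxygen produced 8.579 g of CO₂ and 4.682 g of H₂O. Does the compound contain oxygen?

yes

mol C = 8.579 g CO₂ ÷ 44.009 g/mol = 0.19494 mol
mol H = 2 × 4.682 g H₂O ÷ 18.015 g/mol = 0.51979 mol
C and H account for only 2.8653 g of the 3.905 g sample; the remaining 1.0397 g must be oxygen.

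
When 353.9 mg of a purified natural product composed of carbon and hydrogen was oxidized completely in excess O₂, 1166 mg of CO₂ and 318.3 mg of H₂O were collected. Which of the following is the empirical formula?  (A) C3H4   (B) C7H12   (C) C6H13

(A) C3H4

mol C = 1.166 g CO₂ ÷ 44.009 g/mol = 0.026495 mol
mol H = 2 × 0.3183 g H₂O ÷ 18.015 g/mol = 0.035337 mol
Divide by the smallest (0.026495 mol): C 1.000, H 1.334
Multiplying each by 3 gives whole numbers: C 3.00, H 4.00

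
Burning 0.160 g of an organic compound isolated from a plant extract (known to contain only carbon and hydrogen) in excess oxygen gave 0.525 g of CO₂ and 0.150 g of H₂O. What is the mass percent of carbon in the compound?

mol C = 0.525 g CO₂ ÷ 44.009 g/mol = 0.01193 mol
mol H = 2 × 0.150 g H₂O ÷ 18.015 g/mol = 0.01665 mol
mass % C = 0.1433 g ÷ 0.160 g × 100%

89.6%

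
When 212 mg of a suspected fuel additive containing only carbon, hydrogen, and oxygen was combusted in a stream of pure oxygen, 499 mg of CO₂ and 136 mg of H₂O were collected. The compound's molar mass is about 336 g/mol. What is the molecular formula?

mol C = 0.499 g CO₂ ÷ 44.009 g/mol = 0.01134 mol
mol H = 2 × 0.136 g H₂O ÷ 18.015 g/mol = 0.01510 mol
mass O = 0.212 − (0.1362 + 0.01522) = 0.06059 g → mol O = 0.06059 ÷ 15.999 = 0.003787 mol
Divide by the smallest (0.003787 mol): C 2.994, H 3.987, O 1.000
Empirical formula: C3H4O
Empirical-formula mass = 56.06 g/mol; 336 ÷ 56.06 ≈ 6, so the molecular formula is C18H24O6.

C18H24O6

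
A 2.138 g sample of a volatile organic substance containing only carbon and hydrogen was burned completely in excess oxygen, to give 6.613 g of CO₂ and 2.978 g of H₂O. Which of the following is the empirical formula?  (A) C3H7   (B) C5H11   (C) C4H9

mol C = 6.613 g CO₂ ÷ 44.009 g/mol = 0.15026 mol
mol H = 2 × 2.978 g H₂O ÷ 18.015 g/mol = 0.33061 mol
Divide by the smallest (0.15026 mol): C 1.000, H 2.200
Multiplying each by 5 gives whole numbers: C 5.00, H 11.00

(B) C5H11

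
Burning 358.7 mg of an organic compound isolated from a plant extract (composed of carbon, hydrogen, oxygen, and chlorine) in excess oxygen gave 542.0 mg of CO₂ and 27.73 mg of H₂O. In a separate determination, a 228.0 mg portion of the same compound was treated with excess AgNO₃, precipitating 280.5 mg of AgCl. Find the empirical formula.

C4HClO2

mol C = 0.5420 g CO₂ ÷ 44.009 g/mol = 0.012316 mol
mol H = 2 × 0.02773 g H₂O ÷ 18.015 g/mol = 0.0030785 mol
From the AgCl data: mol Cl per gram of compound = (0.2805 ÷ 143.318) ÷ 0.2280 = 0.0085841 mol/g, so in the 0.3587 g combustion sample mol Cl = 0.0030791 mol
mass O = 0.3587 − (0.14792 + 0.0031032 + 0.10916) = 0.098518 g → mol O = 0.098518 ÷ 15.999 = 0.0061578 mol
Divide by the smallest (0.0030785 mol): C 4.000, H 1.000, Cl 1.000, O 2.000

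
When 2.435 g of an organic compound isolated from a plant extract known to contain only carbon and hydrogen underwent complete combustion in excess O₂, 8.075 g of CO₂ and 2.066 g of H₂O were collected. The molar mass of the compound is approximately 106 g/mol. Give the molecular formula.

C8H10

mol C = 8.075 g CO₂ ÷ 44.009 g/mol = 0.18349 mol
mol H = 2 × 2.066 g H₂O ÷ 18.015 g/mol = 0.22936 mol
Divide by the smallest (0.18349 mol): C 1.000, H 1.250
Multiplying each by 4 gives whole numbers: C 4.00, H 5.00
Empirical formula: C4H5
Empirical-formula mass = 53.08 g/mol; 106 ÷ 53.08 ≈ 2, so the molecular formula is C8H10.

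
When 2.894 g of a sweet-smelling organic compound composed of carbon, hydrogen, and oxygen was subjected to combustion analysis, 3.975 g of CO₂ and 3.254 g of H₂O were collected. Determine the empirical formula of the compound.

CH4O

mol C = 3.975 g CO₂ ÷ 44.009 g/mol = 0.090322 mol
mol H = 2 × 3.254 g H₂O ÷ 18.015 g/mol = 0.36125 mol
mass O = 2.894 − (1.0849 + 0.36414) = 1.4450 g → mol O = 1.4450 ÷ 15.999 = 0.090318 mol
Divide by the smallest (0.090318 mol): C 1.000, H 4.000, O 1.000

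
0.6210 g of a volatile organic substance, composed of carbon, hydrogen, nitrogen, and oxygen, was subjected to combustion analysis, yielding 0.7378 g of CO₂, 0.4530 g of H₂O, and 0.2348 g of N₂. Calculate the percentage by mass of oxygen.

21.60%

mol C = 0.7378 g CO₂ ÷ 44.009 g/mol = 0.016765 mol
mol H = 2 × 0.4530 g H₂O ÷ 18.015 g/mol = 0.050291 mol
mol N = 2 × 0.2348 g N₂ ÷ 28.014 g/mol = 0.016763 mol
mass O = 0.6210 − (0.20136 + 0.050694 + 0.23480) = 0.13414 g → mol O = 0.13414 ÷ 15.999 = 0.0083846 mol
mass % O = 0.13414 g ÷ 0.6210 g × 100%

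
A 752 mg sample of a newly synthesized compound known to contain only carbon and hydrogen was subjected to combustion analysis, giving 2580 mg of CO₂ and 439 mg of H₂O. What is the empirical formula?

mol C = 2.58 g CO₂ ÷ 44.009 g/mol = 0.05862 mol
mol H = 2 × 0.439 g H₂O ÷ 18.015 g/mol = 0.04874 mol
Divide by the smallest (0.04874 mol): C 1.203, H 1.000
Multiplying each by 5 gives whole numbers: C 6.01, H 5.00

C6H5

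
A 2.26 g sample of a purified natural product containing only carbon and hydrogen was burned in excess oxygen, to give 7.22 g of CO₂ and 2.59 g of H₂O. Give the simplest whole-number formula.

C4H7

mol C = 7.22 g CO₂ ÷ 44.009 g/mol = 0.1641 mol
mol H = 2 × 2.59 g H₂O ÷ 18.015 g/mol = 0.2875 mol
Divide by the smallest (0.1641 mol): C 1.000, H 1.753
Multiplying each by 4 gives whole numbers: C 4.00, H 7.01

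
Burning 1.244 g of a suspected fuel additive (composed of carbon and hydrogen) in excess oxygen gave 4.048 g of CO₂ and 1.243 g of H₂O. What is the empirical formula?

C2H3

mol C = 4.048 g CO₂ ÷ 44.009 g/mol = 0.091981 mol
mol H = 2 × 1.243 g H₂O ÷ 18.015 g/mol = 0.13800 mol
Divide by the smallest (0.091981 mol): C 1.000, H 1.500
Multiplying each by 2 gives whole numbers: C 2.00, H 3.00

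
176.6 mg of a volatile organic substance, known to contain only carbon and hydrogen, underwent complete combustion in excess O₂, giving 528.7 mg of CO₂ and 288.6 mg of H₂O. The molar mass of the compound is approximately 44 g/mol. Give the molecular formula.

mol C = 0.5287 g CO₂ ÷ 44.009 g/mol = 0.012013 mol
mol H = 2 × 0.2886 g H₂O ÷ 18.015 g/mol = 0.032040 mol
Divide by the smallest (0.012013 mol): C 1.000, H 2.667
Multiplying each by 3 gives whole numbers: C 3.00, H 8.00
Empirical formula: C3H8
Empirical-formula mass = 44.10 g/mol; 44 ÷ 44.10 ≈ 1, so the molecular formula is C3H8.

C3H8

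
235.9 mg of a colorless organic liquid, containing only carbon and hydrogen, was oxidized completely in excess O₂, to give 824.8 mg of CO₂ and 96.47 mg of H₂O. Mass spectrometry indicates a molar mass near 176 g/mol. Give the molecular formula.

mol C = 0.8248 g CO₂ ÷ 44.009 g/mol = 0.018742 mol
mol H = 2 × 0.09647 g H₂O ÷ 18.015 g/mol = 0.010710 mol
Divide by the smallest (0.010710 mol): C 1.750, H 1.000
Multiplying each by 4 gives whole numbers: C 7.00, H 4.00
Empirical formula: C7H4
Empirical-formula mass = 88.11 g/mol; 176 ÷ 88.11 ≈ 2, so the molecular formula is C14H8.

C14H8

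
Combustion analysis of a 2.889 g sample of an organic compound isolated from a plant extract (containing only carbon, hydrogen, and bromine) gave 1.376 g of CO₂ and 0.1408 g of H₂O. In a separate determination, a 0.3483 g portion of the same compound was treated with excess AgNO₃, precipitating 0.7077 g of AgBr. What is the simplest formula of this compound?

C2HBr2

mol C = 1.376 g CO₂ ÷ 44.009 g/mol = 0.031266 mol
mol H = 2 × 0.1408 g H₂O ÷ 18.015 g/mol = 0.015631 mol
From the AgBr data: mol Br per gram of compound = (0.7077 ÷ 187.772) ÷ 0.3483 = 0.010821 mol/g, so in the 2.889 g combustion sample mol Br = 0.031262 mol
Divide by the smallest (0.015631 mol): C 2.000, H 1.000, Br 2.000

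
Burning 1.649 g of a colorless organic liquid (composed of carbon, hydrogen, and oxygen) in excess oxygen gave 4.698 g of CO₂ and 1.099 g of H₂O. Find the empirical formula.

C7H8O

mol C = 4.698 g CO₂ ÷ 44.009 g/mol = 0.10675 mol
mol H = 2 × 1.099 g H₂O ÷ 18.015 g/mol = 0.12201 mol
mass O = 1.649 − (1.2822 + 0.12299) = 0.24383 g → mol O = 0.24383 ÷ 15.999 = 0.015240 mol
Divide by the smallest (0.015240 mol): C 7.005, H 8.006, O 1.000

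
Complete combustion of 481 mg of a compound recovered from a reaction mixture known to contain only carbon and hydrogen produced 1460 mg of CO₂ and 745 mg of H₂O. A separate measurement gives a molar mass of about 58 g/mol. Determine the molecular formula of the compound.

C4H10

mol C = 1.46 g CO₂ ÷ 44.009 g/mol = 0.03318 mol
mol H = 2 × 0.745 g H₂O ÷ 18.015 g/mol = 0.08271 mol
Divide by the smallest (0.03318 mol): C 1.000, H 2.493
Multiplying each by 2 gives whole numbers: C 2.00, H 4.99
Empirical formula: C2H5
Empirical-formula mass = 29.06 g/mol; 58 ÷ 29.06 ≈ 2, so the molecular formula is C4H10.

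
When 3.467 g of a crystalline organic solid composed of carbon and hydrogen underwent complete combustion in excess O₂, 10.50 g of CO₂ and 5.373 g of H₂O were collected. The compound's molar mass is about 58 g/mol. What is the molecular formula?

mol C = 10.50 g CO₂ ÷ 44.009 g/mol = 0.23859 mol
mol H = 2 × 5.373 g H₂O ÷ 18.015 g/mol = 0.59650 mol
Divide by the smallest (0.23859 mol): C 1.000, H 2.500
Multiplying each by 2 gives whole numbers: C 2.00, H 5.00
Empirical formula: C2H5
Empirical-formula mass = 29.06 g/mol; 58 ÷ 29.06 ≈ 2, so the molecular formula is C4H10.

C4H10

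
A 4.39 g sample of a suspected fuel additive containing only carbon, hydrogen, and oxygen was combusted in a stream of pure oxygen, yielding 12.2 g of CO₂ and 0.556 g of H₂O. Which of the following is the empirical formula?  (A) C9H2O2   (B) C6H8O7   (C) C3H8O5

mol C = 12.2 g CO₂ ÷ 44.009 g/mol = 0.2772 mol
mol H = 2 × 0.556 g H₂O ÷ 18.015 g/mol = 0.06173 mol
mass O = 4.39 − (3.330 + 0.06222) = 0.9981 g → mol O = 0.9981 ÷ 15.999 = 0.06239 mol
Divide by the smallest (0.06173 mol): C 4.491, H 1.000, O 1.011
Multiplying each by 2 gives whole numbers: C 8.98, H 2.00, O 2.02

(A) C9H2O2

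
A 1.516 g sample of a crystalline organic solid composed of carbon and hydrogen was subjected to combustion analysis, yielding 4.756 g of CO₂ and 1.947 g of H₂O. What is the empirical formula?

mol C = 4.756 g CO₂ ÷ 44.009 g/mol = 0.10807 mol
mol H = 2 × 1.947 g H₂O ÷ 18.015 g/mol = 0.21615 mol
Divide by the smallest (0.10807 mol): C 1.000, H 2.000

CH2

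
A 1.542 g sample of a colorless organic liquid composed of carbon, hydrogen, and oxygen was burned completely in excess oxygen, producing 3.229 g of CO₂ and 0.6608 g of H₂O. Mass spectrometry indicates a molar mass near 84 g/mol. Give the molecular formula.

C4H4O2

mol C = 3.229 g CO₂ ÷ 44.009 g/mol = 0.073371 mol
mol H = 2 × 0.6608 g H₂O ÷ 18.015 g/mol = 0.073361 mol
mass O = 1.542 − (0.88126 + 0.073948) = 0.58679 g → mol O = 0.58679 ÷ 15.999 = 0.036677 mol
Divide by the smallest (0.036677 mol): C 2.000, H 2.000, O 1.000
Empirical formula: C2H2O
Empirical-formula mass = 42.04 g/mol; 84 ÷ 42.04 ≈ 2, so the molecular formula is C4H4O2.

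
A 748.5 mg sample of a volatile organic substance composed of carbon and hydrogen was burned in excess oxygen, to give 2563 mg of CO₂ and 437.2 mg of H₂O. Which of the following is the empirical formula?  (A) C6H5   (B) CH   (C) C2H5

(A) C6H5

mol C = 2.563 g CO₂ ÷ 44.009 g/mol = 0.058238 mol
mol H = 2 × 0.4372 g H₂O ÷ 18.015 g/mol = 0.048537 mol
Divide by the smallest (0.048537 mol): C 1.200, H 1.000
Multiplying each by 5 gives whole numbers: C 6.00, H 5.00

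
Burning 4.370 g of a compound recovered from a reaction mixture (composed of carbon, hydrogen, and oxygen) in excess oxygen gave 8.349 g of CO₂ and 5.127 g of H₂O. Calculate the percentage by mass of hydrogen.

mol C = 8.349 g CO₂ ÷ 44.009 g/mol = 0.18971 mol
mol H = 2 × 5.127 g H₂O ÷ 18.015 g/mol = 0.56919 mol
mass O = 4.370 − (2.2786 + 0.57375) = 1.5176 g → mol O = 1.5176 ÷ 15.999 = 0.094858 mol
mass % H = 0.57375 g ÷ 4.370 g × 100%

13.13%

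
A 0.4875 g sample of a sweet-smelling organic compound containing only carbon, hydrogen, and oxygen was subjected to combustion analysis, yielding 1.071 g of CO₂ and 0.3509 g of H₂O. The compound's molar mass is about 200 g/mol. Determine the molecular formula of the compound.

mol C = 1.071 g CO₂ ÷ 44.009 g/mol = 0.024336 mol
mol H = 2 × 0.3509 g H₂O ÷ 18.015 g/mol = 0.038956 mol
mass O = 0.4875 − (0.29230 + 0.039268) = 0.15593 g → mol O = 0.15593 ÷ 15.999 = 0.0097464 mol
Divide by the smallest (0.0097464 mol): C 2.497, H 3.997, O 1.000
Multiplying each by 2 gives whole numbers: C 4.99, H 7.99, O 2.00
Empirical formula: C5H8O2
Empirical-formula mass = 100.12 g/mol; 200 ÷ 100.12 ≈ 2, so the molecular formula is C10H16O4.

C10H16O4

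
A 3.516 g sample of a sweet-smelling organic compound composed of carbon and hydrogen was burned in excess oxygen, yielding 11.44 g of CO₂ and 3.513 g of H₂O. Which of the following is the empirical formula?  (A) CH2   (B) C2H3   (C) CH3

mol C = 11.44 g CO₂ ÷ 44.009 g/mol = 0.25995 mol
mol H = 2 × 3.513 g H₂O ÷ 18.015 g/mol = 0.39001 mol
Divide by the smallest (0.25995 mol): C 1.000, H 1.500
Multiplying each by 2 gives whole numbers: C 2.00, H 3.00

(B) C2H3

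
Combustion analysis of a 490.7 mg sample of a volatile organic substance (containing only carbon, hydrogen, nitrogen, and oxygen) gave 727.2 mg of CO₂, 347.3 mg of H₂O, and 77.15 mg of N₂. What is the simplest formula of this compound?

C3H7NO2

mol C = 0.7272 g CO₂ ÷ 44.009 g/mol = 0.016524 mol
mol H = 2 × 0.3473 g H₂O ÷ 18.015 g/mol = 0.038557 mol
mol N = 2 × 0.07715 g N₂ ÷ 28.014 g/mol = 0.0055080 mol
mass O = 0.4907 − (0.19847 + 0.038865 + 0.077150) = 0.17622 g → mol O = 0.17622 ÷ 15.999 = 0.011014 mol
Divide by the smallest (0.0055080 mol): C 3.000, H 7.000, N 1.000, O 2.000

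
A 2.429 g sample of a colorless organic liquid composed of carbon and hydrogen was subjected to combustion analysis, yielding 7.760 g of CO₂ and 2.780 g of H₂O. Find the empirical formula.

C4H7

mol C = 7.760 g CO₂ ÷ 44.009 g/mol = 0.17633 mol
mol H = 2 × 2.780 g H₂O ÷ 18.015 g/mol = 0.30863 mol
Divide by the smallest (0.17633 mol): C 1.000, H 1.750
Multiplying each by 4 gives whole numbers: C 4.00, H 7.00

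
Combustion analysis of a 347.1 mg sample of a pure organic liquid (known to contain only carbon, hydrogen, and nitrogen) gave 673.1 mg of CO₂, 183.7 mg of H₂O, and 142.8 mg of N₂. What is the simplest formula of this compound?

C3H4N2

mol C = 0.6731 g CO₂ ÷ 44.009 g/mol = 0.015295 mol
mol H = 2 × 0.1837 g H₂O ÷ 18.015 g/mol = 0.020394 mol
mol N = 2 × 0.1428 g N₂ ÷ 28.014 g/mol = 0.010195 mol
Divide by the smallest (0.010195 mol): C 1.500, H 2.000, N 1.000
Multiplying each by 2 gives whole numbers: C 3.00, H 4.00, N 2.00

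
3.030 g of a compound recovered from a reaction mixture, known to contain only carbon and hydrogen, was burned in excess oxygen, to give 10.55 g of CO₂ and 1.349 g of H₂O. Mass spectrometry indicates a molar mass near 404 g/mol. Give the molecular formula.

C32H20

mol C = 10.55 g CO₂ ÷ 44.009 g/mol = 0.23972 mol
mol H = 2 × 1.349 g H₂O ÷ 18.015 g/mol = 0.14976 mol
Divide by the smallest (0.14976 mol): C 1.601, H 1.000
Multiplying each by 5 gives whole numbers: C 8.00, H 5.00
Empirical formula: C8H5
Empirical-formula mass = 101.13 g/mol; 404 ÷ 101.13 ≈ 4, so the molecular formula is C32H20.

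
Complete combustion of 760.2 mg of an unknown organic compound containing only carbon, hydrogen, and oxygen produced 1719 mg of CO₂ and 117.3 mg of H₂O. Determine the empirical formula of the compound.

mol C = 1.719 g CO₂ ÷ 44.009 g/mol = 0.039060 mol
mol H = 2 × 0.1173 g H₂O ÷ 18.015 g/mol = 0.013022 mol
mass O = 0.7602 − (0.46915 + 0.013127) = 0.27792 g → mol O = 0.27792 ÷ 15.999 = 0.017371 mol
Divide by the smallest (0.013022 mol): C 2.999, H 1.000, O 1.334
Multiplying each by 3 gives whole numbers: C 9.00, H 3.00, O 4.00

C9H3O4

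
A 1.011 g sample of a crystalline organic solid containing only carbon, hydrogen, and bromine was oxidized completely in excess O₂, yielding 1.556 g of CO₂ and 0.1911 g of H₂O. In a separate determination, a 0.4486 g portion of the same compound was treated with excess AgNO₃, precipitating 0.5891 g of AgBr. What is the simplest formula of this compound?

C5H3Br

mol C = 1.556 g CO₂ ÷ 44.009 g/mol = 0.035356 mol
mol H = 2 × 0.1911 g H₂O ÷ 18.015 g/mol = 0.021216 mol
From the AgBr data: mol Br per gram of compound = (0.5891 ÷ 187.772) ÷ 0.4486 = 0.0069936 mol/g, so in the 1.011 g combustion sample mol Br = 0.0070705 mol
Divide by the smallest (0.0070705 mol): C 5.001, H 3.001, Br 1.000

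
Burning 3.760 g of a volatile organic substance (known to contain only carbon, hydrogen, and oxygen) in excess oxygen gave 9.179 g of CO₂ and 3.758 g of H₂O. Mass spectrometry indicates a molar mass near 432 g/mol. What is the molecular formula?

C24H48O6

mol C = 9.179 g CO₂ ÷ 44.009 g/mol = 0.20857 mol
mol H = 2 × 3.758 g H₂O ÷ 18.015 g/mol = 0.41721 mol
mass O = 3.760 − (2.5051 + 0.42055) = 0.83431 g → mol O = 0.83431 ÷ 15.999 = 0.052148 mol
Divide by the smallest (0.052148 mol): C 4.000, H 8.001, O 1.000
Empirical formula: C4H8O
Empirical-formula mass = 72.11 g/mol; 432 ÷ 72.11 ≈ 6, so the molecular formula is C24H48O6.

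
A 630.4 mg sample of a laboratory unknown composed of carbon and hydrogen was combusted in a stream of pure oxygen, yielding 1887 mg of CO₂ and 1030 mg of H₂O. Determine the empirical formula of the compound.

C3H8

mol C = 1.887 g CO₂ ÷ 44.009 g/mol = 0.042878 mol
mol H = 2 × 1.030 g H₂O ÷ 18.015 g/mol = 0.11435 mol
Divide by the smallest (0.042878 mol): C 1.000, H 2.667
Multiplying each by 3 gives whole numbers: C 3.00, H 8.00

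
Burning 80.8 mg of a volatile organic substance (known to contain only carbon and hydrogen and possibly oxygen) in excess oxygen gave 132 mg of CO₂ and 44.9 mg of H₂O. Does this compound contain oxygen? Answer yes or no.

yes

mol C = 0.132 g CO₂ ÷ 44.009 g/mol = 0.002999 mol
mol H = 2 × 0.0449 g H₂O ÷ 18.015 g/mol = 0.004985 mol
C and H account for only 0.04105 g of the 0.0808 g sample; the remaining 0.03975 g must be oxygen.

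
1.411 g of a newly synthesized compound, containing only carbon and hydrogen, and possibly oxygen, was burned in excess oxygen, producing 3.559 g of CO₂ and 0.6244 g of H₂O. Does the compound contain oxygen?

yes

mol C = 3.559 g CO₂ ÷ 44.009 g/mol = 0.080870 mol
mol H = 2 × 0.6244 g H₂O ÷ 18.015 g/mol = 0.069320 mol
C and H account for only 1.0412 g of the 1.411 g sample; the remaining 0.36980 g must be oxygen.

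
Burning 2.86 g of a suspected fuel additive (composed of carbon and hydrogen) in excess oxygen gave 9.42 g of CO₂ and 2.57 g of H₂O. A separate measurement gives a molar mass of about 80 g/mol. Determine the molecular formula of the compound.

C6H8

mol C = 9.42 g CO₂ ÷ 44.009 g/mol = 0.2140 mol
mol H = 2 × 2.57 g H₂O ÷ 18.015 g/mol = 0.2853 mol
Divide by the smallest (0.2140 mol): C 1.000, H 1.333
Multiplying each by 3 gives whole numbers: C 3.00, H 4.00
Empirical formula: C3H4
Empirical-formula mass = 40.06 g/mol; 80 ÷ 40.06 ≈ 2, so the molecular formula is C6H8.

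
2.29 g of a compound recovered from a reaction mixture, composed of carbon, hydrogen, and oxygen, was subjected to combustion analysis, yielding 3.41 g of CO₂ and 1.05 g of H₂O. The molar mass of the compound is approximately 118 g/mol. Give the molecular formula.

mol C = 3.41 g CO₂ ÷ 44.009 g/mol = 0.07748 mol
mol H = 2 × 1.05 g H₂O ÷ 18.015 g/mol = 0.1166 mol
mass O = 2.29 − (0.9307 + 0.1175) = 1.242 g → mol O = 1.242 ÷ 15.999 = 0.07762 mol
Divide by the smallest (0.07748 mol): C 1.000, H 1.504, O 1.002
Multiplying each by 2 gives whole numbers: C 2.00, H 3.01, O 2.00
Empirical formula: C2H3O2
Empirical-formula mass = 59.04 g/mol; 118 ÷ 59.04 ≈ 2, so the molecular formula is C4H6O4.

C4H6O4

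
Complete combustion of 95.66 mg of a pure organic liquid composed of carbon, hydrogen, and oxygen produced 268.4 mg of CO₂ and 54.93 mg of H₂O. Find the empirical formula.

C6H6O

mol C = 0.2684 g CO₂ ÷ 44.009 g/mol = 0.0060988 mol
mol H = 2 × 0.05493 g H₂O ÷ 18.015 g/mol = 0.0060983 mol
mass O = 0.09566 − (0.073252 + 0.0061470) = 0.016261 g → mol O = 0.016261 ÷ 15.999 = 0.0010164 mol
Divide by the smallest (0.0010164 mol): C 6.001, H 6.000, O 1.000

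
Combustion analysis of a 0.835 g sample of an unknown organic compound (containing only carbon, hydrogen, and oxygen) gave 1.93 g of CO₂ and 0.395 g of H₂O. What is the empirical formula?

mol C = 1.93 g CO₂ ÷ 44.009 g/mol = 0.04385 mol
mol H = 2 × 0.395 g H₂O ÷ 18.015 g/mol = 0.04385 mol
mass O = 0.835 − (0.5267 + 0.04420) = 0.2641 g → mol O = 0.2641 ÷ 15.999 = 0.01650 mol
Divide by the smallest (0.01650 mol): C 2.657, H 2.657, O 1.000
Multiplying each by 3 gives whole numbers: C 7.97, H 7.97, O 3.00

C8H8O3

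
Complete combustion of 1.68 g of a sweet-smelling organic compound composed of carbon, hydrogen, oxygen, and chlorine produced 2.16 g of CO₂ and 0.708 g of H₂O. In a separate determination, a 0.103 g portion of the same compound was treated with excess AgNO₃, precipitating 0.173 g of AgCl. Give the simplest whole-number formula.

C5H8Cl2O2

mol C = 2.16 g CO₂ ÷ 44.009 g/mol = 0.04908 mol
mol H = 2 × 0.708 g H₂O ÷ 18.015 g/mol = 0.07860 mol
From the AgCl data: mol Cl per gram of compound = (0.173 ÷ 143.318) ÷ 0.103 = 0.01172 mol/g, so in the 1.68 g combustion sample mol Cl = 0.01969 mol
mass O = 1.68 − (0.5895 + 0.07923 + 0.6980) = 0.3133 g → mol O = 0.3133 ÷ 15.999 = 0.01958 mol
Divide by the smallest (0.01958 mol): C 2.506, H 4.014, Cl 1.005, O 1.000
Multiplying each by 2 gives whole numbers: C 5.01, H 8.03, Cl 2.01, O 2.00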